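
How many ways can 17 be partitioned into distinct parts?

38

A partial list (first 12 by largest part):
17
1,16
2,15
3,14
1,2,14
4,13
1,3,13
5,12
1,4,12
2,3,12
6,11
1,5,11
…and 26 more, for 38 total.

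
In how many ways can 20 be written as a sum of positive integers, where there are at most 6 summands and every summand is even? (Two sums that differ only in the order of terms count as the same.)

35

A partial list (first 12 by largest part):
20
18,2
16,4
16,2,2
14,6
14,4,2
14,2,2,2
12,8
12,6,2
12,4,4
12,4,2,2
12,2,2,2,2
…and 23 more, for 35 total.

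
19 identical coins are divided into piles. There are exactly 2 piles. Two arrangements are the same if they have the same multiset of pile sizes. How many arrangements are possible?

Enumerating:
18, 1
17, 2
16, 3
15, 4
14, 5
13, 6
12, 7
11, 8
10, 9

9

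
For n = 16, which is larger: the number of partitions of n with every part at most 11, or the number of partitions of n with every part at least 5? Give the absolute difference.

Partitions of 16 with every part at most 11: 219.
Partitions of 16 with every part at least 5: 6.
|219 − 6| = 213.

213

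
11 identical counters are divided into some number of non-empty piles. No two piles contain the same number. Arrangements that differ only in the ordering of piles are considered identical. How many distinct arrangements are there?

12

Listing the qualifying partitions of 11:
11
10 + 1
9 + 2
8 + 3
8 + 2 + 1
7 + 4
7 + 3 + 1
6 + 5
6 + 4 + 1
6 + 3 + 2
5 + 4 + 2
5 + 3 + 2 + 1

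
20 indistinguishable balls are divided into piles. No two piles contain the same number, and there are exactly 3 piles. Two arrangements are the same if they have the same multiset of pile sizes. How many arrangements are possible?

24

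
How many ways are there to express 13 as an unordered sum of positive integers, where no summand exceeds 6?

71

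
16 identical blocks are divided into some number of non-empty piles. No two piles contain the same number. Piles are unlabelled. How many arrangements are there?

A partial list (first 12 by largest part):
16
15 + 1
14 + 2
13 + 3
13 + 2 + 1
12 + 4
12 + 3 + 1
11 + 5
11 + 4 + 1
11 + 3 + 2
10 + 6
10 + 5 + 1
…and 20 more, for 32 total.

32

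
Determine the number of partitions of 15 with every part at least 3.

17

Enumerating:
15
12+3
11+4
10+5
9+6
9+3+3
8+7
8+4+3
7+5+3
7+4+4
6+6+3
6+5+4
6+3+3+3
5+5+5
5+4+3+3
4+4+4+3
3+3+3+3+3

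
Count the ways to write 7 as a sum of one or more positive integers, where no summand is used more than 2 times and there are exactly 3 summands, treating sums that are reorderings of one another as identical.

4

They are:
1,1,5
1,2,4
1,3,3
2,2,3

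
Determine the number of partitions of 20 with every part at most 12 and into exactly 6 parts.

86

Systematic enumeration (by largest part, then next-largest, …) yields 86.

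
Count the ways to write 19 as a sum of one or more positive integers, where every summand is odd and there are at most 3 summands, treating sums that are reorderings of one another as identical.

Listing the qualifying partitions of 19:
19
1+1+17
1+3+15
1+5+13
3+3+13
1+7+11
3+5+11
1+9+9
3+7+9
5+5+9
5+7+7

11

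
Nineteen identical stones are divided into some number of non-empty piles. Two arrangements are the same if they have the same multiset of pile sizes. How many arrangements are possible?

A full systematic count gives 490.

490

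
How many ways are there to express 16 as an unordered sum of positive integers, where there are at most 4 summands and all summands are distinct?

A partial list (first 12 by largest part):
16
1 + 15
2 + 14
3 + 13
1 + 2 + 13
4 + 12
1 + 3 + 12
5 + 11
1 + 4 + 11
2 + 3 + 11
6 + 10
1 + 5 + 10
…and 19 more, for 31 total.

31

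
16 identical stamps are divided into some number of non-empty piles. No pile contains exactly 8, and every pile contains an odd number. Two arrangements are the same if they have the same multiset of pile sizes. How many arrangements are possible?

32

A partial list (first 12 by largest part):
1 + 15
3 + 13
1 + 1 + 1 + 13
5 + 11
1 + 1 + 3 + 11
1 + 1 + 1 + 1 + 1 + 11
7 + 9
1 + 1 + 5 + 9
1 + 3 + 3 + 9
1 + 1 + 1 + 1 + 3 + 9
1 + 1 + 1 + 1 + 1 + 1 + 1 + 9
1 + 1 + 7 + 7
…and 20 more, for 32 total.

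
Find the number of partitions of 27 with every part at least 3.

There are 191 such partitions.

191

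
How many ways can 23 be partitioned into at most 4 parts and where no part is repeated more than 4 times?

150

There are 150 such partitions.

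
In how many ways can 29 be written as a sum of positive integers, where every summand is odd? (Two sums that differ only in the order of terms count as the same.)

256

A full systematic count gives 256.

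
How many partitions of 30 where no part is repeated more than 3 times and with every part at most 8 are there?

569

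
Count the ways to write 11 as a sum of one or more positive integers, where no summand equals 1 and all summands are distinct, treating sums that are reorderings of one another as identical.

7

Listing the qualifying partitions of 11:
11
9 + 2
8 + 3
7 + 4
6 + 5
6 + 3 + 2
5 + 4 + 2
That's 7 in total.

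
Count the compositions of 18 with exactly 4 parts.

680

Place 3 bars in the 17 internal gaps of a row of 18 dots: C(17,3) = 680.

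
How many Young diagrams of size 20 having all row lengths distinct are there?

There are too many to list fully; the first 12 (by largest part) are:
20
19 + 1
18 + 2
17 + 3
17 + 2 + 1
16 + 4
16 + 3 + 1
15 + 5
15 + 4 + 1
15 + 3 + 2
14 + 6
14 + 5 + 1
…and 52 more, for 64 total.

64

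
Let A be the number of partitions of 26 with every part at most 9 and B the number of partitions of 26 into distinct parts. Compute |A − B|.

1384

Partitions of 26 with every part at most 9: 1549.
Partitions of 26 into distinct parts: 165.
|1549 − 165| = 1384.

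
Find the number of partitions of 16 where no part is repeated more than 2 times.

Direct enumeration gives 89 partitions.

89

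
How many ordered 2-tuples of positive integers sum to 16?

15

Place 1 bars in the 15 internal gaps of a row of 16 dots: C(15,1) = 15.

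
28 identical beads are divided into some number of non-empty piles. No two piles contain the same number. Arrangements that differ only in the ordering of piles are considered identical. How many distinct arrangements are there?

There are 222 such partitions.

222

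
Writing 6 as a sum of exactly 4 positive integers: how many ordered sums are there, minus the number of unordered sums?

Compositions: C(5,3) = 10.
Partitions of 6 into exactly 4 parts: 2.
Difference: 10 − 2 = 8.

8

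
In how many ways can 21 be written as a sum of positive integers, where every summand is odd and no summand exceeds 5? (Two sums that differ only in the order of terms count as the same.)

22

Listing the qualifying partitions of 21:
5,5,5,5,1
5,5,5,3,3
5,5,5,3,1,1,1
5,5,5,1,1,1,1,1,1
5,5,3,3,3,1,1
5,5,3,3,1,1,1,1,1
5,5,3,1,1,1,1,1,1,1,1
5,5,1,1,1,1,1,1,1,1,1,1,1
5,3,3,3,3,3,1
5,3,3,3,3,1,1,1,1
5,3,3,3,1,1,1,1,1,1,1
5,3,3,1,1,1,1,1,1,1,1,1,1
5,3,1,1,1,1,1,1,1,1,1,1,1,1,1
5,1,1,1,1,1,1,1,1,1,1,1,1,1,1,1,1
3,3,3,3,3,3,3
3,3,3,3,3,3,1,1,1
3,3,3,3,3,1,1,1,1,1,1
3,3,3,3,1,1,1,1,1,1,1,1,1
3,3,3,1,1,1,1,1,1,1,1,1,1,1,1
3,3,1,1,1,1,1,1,1,1,1,1,1,1,1,1,1
3,1,1,1,1,1,1,1,1,1,1,1,1,1,1,1,1,1,1
1,1,1,1,1,1,1,1,1,1,1,1,1,1,1,1,1,1,1,1,1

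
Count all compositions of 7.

64

The number of compositions of n is 2^(n−1); here 2^6 = 64.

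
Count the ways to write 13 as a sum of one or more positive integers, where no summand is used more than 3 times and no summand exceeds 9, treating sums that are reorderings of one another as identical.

57

A partial list (first 12 by largest part):
4+9
1+3+9
2+2+9
1+1+2+9
5+8
1+4+8
2+3+8
1+1+3+8
1+2+2+8
1+1+1+2+8
6+7
1+5+7
…and 45 more, for 57 total.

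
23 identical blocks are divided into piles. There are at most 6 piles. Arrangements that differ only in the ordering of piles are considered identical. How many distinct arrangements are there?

454

There are 454 such partitions.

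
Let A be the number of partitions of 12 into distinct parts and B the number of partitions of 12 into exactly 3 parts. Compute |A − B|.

3

Partitions of 12 into distinct parts: 15.
Partitions of 12 into exactly 3 parts: 12.
|15 − 12| = 3.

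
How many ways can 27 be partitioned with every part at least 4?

81

Systematic enumeration (by largest part, then next-largest, …) yields 81.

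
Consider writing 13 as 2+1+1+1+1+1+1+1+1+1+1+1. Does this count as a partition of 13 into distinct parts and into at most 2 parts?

No

The parts sum to 13, and the condition 'all summands are distinct' is violated.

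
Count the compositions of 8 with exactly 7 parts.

7

Equivalently, choose which 6 of the 7 gaps become plus signs: C(7,6) = 7.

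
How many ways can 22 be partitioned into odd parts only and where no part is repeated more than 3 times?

A partial list (first 12 by largest part):
1+21
3+19
1+1+1+19
5+17
1+1+3+17
7+15
1+1+5+15
1+3+3+15
9+13
1+1+7+13
1+3+5+13
3+3+3+13
…and 24 more, for 36 total.

36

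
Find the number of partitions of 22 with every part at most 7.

522

A full systematic count gives 522.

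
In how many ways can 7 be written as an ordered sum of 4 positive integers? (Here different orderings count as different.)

Place 3 bars in the 6 internal gaps of a row of 7 dots: C(6,3) = 20.

20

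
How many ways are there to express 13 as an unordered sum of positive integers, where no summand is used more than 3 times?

A partial list (first 12 by largest part):
13
12 + 1
11 + 2
11 + 1 + 1
10 + 3
10 + 2 + 1
10 + 1 + 1 + 1
9 + 4
9 + 3 + 1
9 + 2 + 2
9 + 2 + 1 + 1
8 + 5
…and 52 more, for 64 total.

64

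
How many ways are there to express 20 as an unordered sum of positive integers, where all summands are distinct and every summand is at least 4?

Enumerating:
20
16, 4
15, 5
14, 6
13, 7
12, 8
11, 9
11, 5, 4
10, 6, 4
9, 7, 4
9, 6, 5
8, 7, 5

12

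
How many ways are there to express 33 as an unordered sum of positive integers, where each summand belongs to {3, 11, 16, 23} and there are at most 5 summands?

They are:
16, 11, 3, 3
11, 11, 11
That's 2 in total.

2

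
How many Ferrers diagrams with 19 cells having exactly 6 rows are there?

A full systematic count gives 71.

71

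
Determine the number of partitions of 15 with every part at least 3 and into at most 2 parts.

They are:
15
12,3
11,4
10,5
9,6
8,7
That's 6 in total.

6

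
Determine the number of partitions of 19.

Systematic enumeration (by largest part, then next-largest, …) yields 490.

490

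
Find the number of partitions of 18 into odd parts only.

46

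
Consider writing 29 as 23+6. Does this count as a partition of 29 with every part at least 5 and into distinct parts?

Yes

The parts sum to 29, and the condition 'every summand is at least 5' holds; the condition 'all summands are distinct' holds.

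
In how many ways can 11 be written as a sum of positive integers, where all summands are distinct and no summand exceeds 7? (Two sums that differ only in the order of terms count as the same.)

Enumerating:
7,4
7,3,1
6,5
6,4,1
6,3,2
5,4,2
5,3,2,1

7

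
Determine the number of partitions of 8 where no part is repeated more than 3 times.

16

The partitions of 8 that satisfy the conditions:
8
7 + 1
6 + 2
6 + 1 + 1
5 + 3
5 + 2 + 1
5 + 1 + 1 + 1
4 + 4
4 + 3 + 1
4 + 2 + 2
4 + 2 + 1 + 1
3 + 3 + 2
3 + 3 + 1 + 1
3 + 2 + 2 + 1
3 + 2 + 1 + 1 + 1
2 + 2 + 2 + 1 + 1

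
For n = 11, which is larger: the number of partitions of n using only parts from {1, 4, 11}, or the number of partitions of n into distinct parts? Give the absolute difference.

8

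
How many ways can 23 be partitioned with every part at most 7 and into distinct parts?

Enumerating:
7,6,5,4,1
7,6,5,3,2
7,6,4,3,2,1

3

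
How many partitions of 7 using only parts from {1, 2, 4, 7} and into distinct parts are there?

Enumerating:
7
4 + 2 + 1

2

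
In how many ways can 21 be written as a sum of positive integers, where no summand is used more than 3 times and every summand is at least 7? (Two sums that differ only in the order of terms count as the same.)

The partitions of 21 that satisfy the conditions:
21
14 + 7
13 + 8
12 + 9
11 + 10
7 + 7 + 7
Counting gives 6.

6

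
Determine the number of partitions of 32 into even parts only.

231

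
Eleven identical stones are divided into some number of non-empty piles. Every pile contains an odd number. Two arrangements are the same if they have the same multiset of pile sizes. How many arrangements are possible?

The partitions of 11 that satisfy the conditions:
11
9 + 1 + 1
7 + 3 + 1
7 + 1 + 1 + 1 + 1
5 + 5 + 1
5 + 3 + 3
5 + 3 + 1 + 1 + 1
5 + 1 + 1 + 1 + 1 + 1 + 1
3 + 3 + 3 + 1 + 1
3 + 3 + 1 + 1 + 1 + 1 + 1
3 + 1 + 1 + 1 + 1 + 1 + 1 + 1 + 1
1 + 1 + 1 + 1 + 1 + 1 + 1 + 1 + 1 + 1 + 1
That's 12 in total.

12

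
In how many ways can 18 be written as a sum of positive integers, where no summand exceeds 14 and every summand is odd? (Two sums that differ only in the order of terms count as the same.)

43

There are too many to list fully; the first 12 (by largest part) are:
13, 5
13, 3, 1, 1
13, 1, 1, 1, 1, 1
11, 7
11, 5, 1, 1
11, 3, 3, 1
11, 3, 1, 1, 1, 1
11, 1, 1, 1, 1, 1, 1, 1
9, 9
9, 7, 1, 1
9, 5, 3, 1
9, 5, 1, 1, 1, 1
…and 31 more, for 43 total.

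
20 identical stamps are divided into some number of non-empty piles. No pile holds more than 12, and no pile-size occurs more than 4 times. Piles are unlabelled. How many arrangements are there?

368

Counting exhaustively, 368 partitions satisfy the conditions.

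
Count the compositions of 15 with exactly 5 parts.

By stars and bars with positive parts, the count is C(14,4) = 1001.

1001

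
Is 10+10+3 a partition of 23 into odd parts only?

The parts sum to 23, and the condition 'every summand is odd' is violated.

No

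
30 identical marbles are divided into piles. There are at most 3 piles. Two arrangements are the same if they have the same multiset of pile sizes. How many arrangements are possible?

91

Enumerating by decreasing first part gives 91 partitions in all.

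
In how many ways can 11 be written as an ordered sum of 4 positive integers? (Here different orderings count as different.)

A composition of 11 into 4 positive parts is chosen by placing 3 dividers among the 10 gaps between 11 units: C(10,3) = 120.

120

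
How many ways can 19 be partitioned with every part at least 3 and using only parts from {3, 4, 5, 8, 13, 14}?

10

The partitions of 19 that satisfy the conditions:
14+5
13+3+3
8+8+3
8+5+3+3
8+4+4+3
5+5+5+4
5+5+3+3+3
5+4+4+3+3
4+4+4+4+3
4+3+3+3+3+3
Counting gives 10.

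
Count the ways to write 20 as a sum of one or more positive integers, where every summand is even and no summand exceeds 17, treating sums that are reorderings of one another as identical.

40

A partial list (first 12 by largest part):
16 + 4
16 + 2 + 2
14 + 6
14 + 4 + 2
14 + 2 + 2 + 2
12 + 8
12 + 6 + 2
12 + 4 + 4
12 + 4 + 2 + 2
12 + 2 + 2 + 2 + 2
10 + 10
10 + 8 + 2
…and 28 more, for 40 total.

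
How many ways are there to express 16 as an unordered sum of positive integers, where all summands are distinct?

A partial list (first 12 by largest part):
16
15, 1
14, 2
13, 3
13, 2, 1
12, 4
12, 3, 1
11, 5
11, 4, 1
11, 3, 2
10, 6
10, 5, 1
…and 20 more, for 32 total.

32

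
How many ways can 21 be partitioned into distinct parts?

76

Direct enumeration gives 76 partitions.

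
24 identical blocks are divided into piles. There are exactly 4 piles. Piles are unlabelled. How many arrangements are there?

108

Counting exhaustively, 108 partitions satisfy the conditions.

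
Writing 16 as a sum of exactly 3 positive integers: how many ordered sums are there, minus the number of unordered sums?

84

Compositions: C(15,2) = 105.
Unordered (partitions into 3 parts): 21.
Difference: 105 − 21 = 84.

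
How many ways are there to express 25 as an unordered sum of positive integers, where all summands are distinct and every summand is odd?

12

Listing the qualifying partitions of 25:
25
21, 3, 1
19, 5, 1
17, 7, 1
17, 5, 3
15, 9, 1
15, 7, 3
13, 11, 1
13, 9, 3
13, 7, 5
11, 9, 5
9, 7, 5, 3, 1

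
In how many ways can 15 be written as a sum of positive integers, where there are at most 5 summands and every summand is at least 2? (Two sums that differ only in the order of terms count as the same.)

37

There are too many to list fully; the first 12 (by largest part) are:
15
13,2
12,3
11,4
11,2,2
10,5
10,3,2
9,6
9,4,2
9,3,3
9,2,2,2
8,7
…and 25 more, for 37 total.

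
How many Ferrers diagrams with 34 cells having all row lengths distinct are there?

Counting exhaustively, 512 partitions satisfy the conditions.

512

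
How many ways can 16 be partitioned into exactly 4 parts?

34

A partial list (first 12 by largest part):
13 + 1 + 1 + 1
12 + 2 + 1 + 1
11 + 3 + 1 + 1
11 + 2 + 2 + 1
10 + 4 + 1 + 1
10 + 3 + 2 + 1
10 + 2 + 2 + 2
9 + 5 + 1 + 1
9 + 4 + 2 + 1
9 + 3 + 3 + 1
9 + 3 + 2 + 2
8 + 6 + 1 + 1
…and 22 more, for 34 total.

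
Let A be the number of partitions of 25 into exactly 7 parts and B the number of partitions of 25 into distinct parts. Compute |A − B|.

Partitions of 25 into exactly 7 parts: 248.
Partitions of 25 into distinct parts: 142.
|248 − 142| = 106.

106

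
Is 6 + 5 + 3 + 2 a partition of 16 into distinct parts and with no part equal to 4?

Yes

The parts sum to 16, and the condition 'all summands are distinct' holds; the condition 'no summand equals 4' holds.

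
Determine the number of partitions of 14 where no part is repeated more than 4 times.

100

There are 100 such partitions.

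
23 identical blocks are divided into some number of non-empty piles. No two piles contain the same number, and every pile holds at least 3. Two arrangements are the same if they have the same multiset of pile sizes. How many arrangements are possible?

A partial list (first 12 by largest part):
23
3, 20
4, 19
5, 18
6, 17
7, 16
3, 4, 16
8, 15
3, 5, 15
9, 14
3, 6, 14
4, 5, 14
…and 20 more, for 32 total.

32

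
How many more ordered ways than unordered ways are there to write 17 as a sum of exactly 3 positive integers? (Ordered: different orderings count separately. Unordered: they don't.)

96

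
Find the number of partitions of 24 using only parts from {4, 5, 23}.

Listing the qualifying partitions of 24:
5 + 5 + 5 + 5 + 4
4 + 4 + 4 + 4 + 4 + 4
Counting gives 2.

2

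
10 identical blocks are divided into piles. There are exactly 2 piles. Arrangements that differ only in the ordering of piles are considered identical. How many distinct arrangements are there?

The partitions of 10 that satisfy the conditions:
9 + 1
8 + 2
7 + 3
6 + 4
5 + 5
Counting gives 5.

5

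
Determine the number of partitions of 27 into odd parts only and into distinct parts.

14

They are:
27
1,3,23
1,5,21
1,7,19
3,5,19
1,9,17
3,7,17
1,11,15
3,9,15
5,7,15
3,11,13
5,9,13
7,9,11
1,3,5,7,11
Counting gives 14.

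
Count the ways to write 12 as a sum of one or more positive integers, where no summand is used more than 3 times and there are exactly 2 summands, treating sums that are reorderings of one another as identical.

The partitions of 12 that satisfy the conditions:
1+11
2+10
3+9
4+8
5+7
6+6
That's 6 in total.

6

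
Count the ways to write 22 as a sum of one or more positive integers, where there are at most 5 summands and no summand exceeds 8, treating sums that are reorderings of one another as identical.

A partial list (first 12 by largest part):
8, 8, 6
8, 8, 5, 1
8, 8, 4, 2
8, 8, 4, 1, 1
8, 8, 3, 3
8, 8, 3, 2, 1
8, 8, 2, 2, 2
8, 7, 7
8, 7, 6, 1
8, 7, 5, 2
8, 7, 5, 1, 1
8, 7, 4, 3
…and 58 more, for 70 total.

70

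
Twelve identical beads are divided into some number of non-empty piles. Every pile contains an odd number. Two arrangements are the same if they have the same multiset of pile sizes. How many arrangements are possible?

They are:
1+11
3+9
1+1+1+9
5+7
1+1+3+7
1+1+1+1+1+7
1+1+5+5
1+3+3+5
1+1+1+1+3+5
1+1+1+1+1+1+1+5
3+3+3+3
1+1+1+3+3+3
1+1+1+1+1+1+3+3
1+1+1+1+1+1+1+1+1+3
1+1+1+1+1+1+1+1+1+1+1+1
That's 15 in total.

15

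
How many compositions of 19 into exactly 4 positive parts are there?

816

A composition of 19 into 4 positive parts is chosen by placing 3 dividers among the 18 gaps between 19 units: C(18,3) = 816.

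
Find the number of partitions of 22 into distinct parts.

There are 89 such partitions.

89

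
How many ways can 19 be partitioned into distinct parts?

A partial list (first 12 by largest part):
19
18,1
17,2
16,3
16,2,1
15,4
15,3,1
14,5
14,4,1
14,3,2
13,6
13,5,1
…and 42 more, for 54 total.

54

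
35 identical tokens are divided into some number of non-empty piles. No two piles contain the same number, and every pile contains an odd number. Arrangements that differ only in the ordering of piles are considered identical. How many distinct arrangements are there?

There are too many to list fully; the first 12 (by largest part) are:
35
31 + 3 + 1
29 + 5 + 1
27 + 7 + 1
27 + 5 + 3
25 + 9 + 1
25 + 7 + 3
23 + 11 + 1
23 + 9 + 3
23 + 7 + 5
21 + 13 + 1
21 + 11 + 3
…and 17 more, for 29 total.

29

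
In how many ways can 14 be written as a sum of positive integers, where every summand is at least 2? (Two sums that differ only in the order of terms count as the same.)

34

There are too many to list fully; the first 12 (by largest part) are:
14
12, 2
11, 3
10, 4
10, 2, 2
9, 5
9, 3, 2
8, 6
8, 4, 2
8, 3, 3
8, 2, 2, 2
7, 7
…and 22 more, for 34 total.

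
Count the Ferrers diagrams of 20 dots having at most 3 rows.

44

There are too many to list fully; the first 12 (by largest part) are:
20
19+1
18+2
18+1+1
17+3
17+2+1
16+4
16+3+1
16+2+2
15+5
15+4+1
15+3+2
…and 32 more, for 44 total.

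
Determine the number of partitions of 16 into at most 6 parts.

136

Counting exhaustively, 136 partitions satisfy the conditions.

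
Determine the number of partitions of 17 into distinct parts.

38

A partial list (first 12 by largest part):
17
16 + 1
15 + 2
14 + 3
14 + 2 + 1
13 + 4
13 + 3 + 1
12 + 5
12 + 4 + 1
12 + 3 + 2
11 + 6
11 + 5 + 1
…and 26 more, for 38 total.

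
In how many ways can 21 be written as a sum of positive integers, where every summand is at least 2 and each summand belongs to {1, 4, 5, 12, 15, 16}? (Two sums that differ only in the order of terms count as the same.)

3

The partitions of 21 that satisfy the conditions:
16+5
12+5+4
5+4+4+4+4
Counting gives 3.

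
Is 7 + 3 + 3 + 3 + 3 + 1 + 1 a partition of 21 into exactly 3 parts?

The parts sum to 21, and the condition 'there are exactly 3 summands' is violated.

No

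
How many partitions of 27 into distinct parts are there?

192

There are 192 such partitions.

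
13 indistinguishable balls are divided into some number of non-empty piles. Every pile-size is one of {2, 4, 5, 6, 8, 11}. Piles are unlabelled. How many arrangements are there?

6

Listing the qualifying partitions of 13:
2, 11
5, 8
2, 5, 6
4, 4, 5
2, 2, 4, 5
2, 2, 2, 2, 5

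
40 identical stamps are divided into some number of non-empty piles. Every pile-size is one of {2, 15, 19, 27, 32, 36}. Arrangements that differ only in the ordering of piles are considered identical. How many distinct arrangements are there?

Enumerating:
36 + 2 + 2
32 + 2 + 2 + 2 + 2
19 + 19 + 2
19 + 15 + 2 + 2 + 2
15 + 15 + 2 + 2 + 2 + 2 + 2
2 + 2 + 2 + 2 + 2 + 2 + 2 + 2 + 2 + 2 + 2 + 2 + 2 + 2 + 2 + 2 + 2 + 2 + 2 + 2
Counting gives 6.

6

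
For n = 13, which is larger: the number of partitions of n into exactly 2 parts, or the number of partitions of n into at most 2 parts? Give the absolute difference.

Partitions of 13 into exactly 2 parts: 6.
Partitions of 13 into at most 2 parts: 7.
|6 − 7| = 1.

1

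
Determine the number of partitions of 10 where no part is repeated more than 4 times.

34

There are too many to list fully; the first 12 (by largest part) are:
10
9, 1
8, 2
8, 1, 1
7, 3
7, 2, 1
7, 1, 1, 1
6, 4
6, 3, 1
6, 2, 2
6, 2, 1, 1
6, 1, 1, 1, 1
…and 22 more, for 34 total.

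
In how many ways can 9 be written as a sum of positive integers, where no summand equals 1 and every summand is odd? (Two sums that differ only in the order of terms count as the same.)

2

Listing the qualifying partitions of 9:
9
3 + 3 + 3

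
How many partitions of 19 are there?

490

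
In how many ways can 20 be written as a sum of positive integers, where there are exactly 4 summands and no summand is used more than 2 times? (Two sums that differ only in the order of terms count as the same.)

A partial list (first 12 by largest part):
1+1+2+16
1+1+3+15
1+2+2+15
1+1+4+14
1+2+3+14
1+1+5+13
1+2+4+13
1+3+3+13
2+2+3+13
1+1+6+12
1+2+5+12
1+3+4+12
…and 46 more, for 58 total.

58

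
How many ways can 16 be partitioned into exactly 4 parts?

34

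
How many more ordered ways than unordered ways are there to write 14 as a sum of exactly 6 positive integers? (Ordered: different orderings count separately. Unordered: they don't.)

1267

Ordered (compositions into 6 parts): C(13,5) = 1287.
Unordered (partitions into 6 parts): 20.
Difference: 1287 − 20 = 1267.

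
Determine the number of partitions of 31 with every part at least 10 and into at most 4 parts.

8

Listing the qualifying partitions of 31:
31
21 + 10
20 + 11
19 + 12
18 + 13
17 + 14
16 + 15
11 + 10 + 10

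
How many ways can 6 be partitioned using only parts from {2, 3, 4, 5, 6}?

Enumerating:
6
4 + 2
3 + 3
2 + 2 + 2

4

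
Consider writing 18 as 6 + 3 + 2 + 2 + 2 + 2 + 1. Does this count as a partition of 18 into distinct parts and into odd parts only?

The parts sum to 18, and the condition 'all summands are distinct' is violated.

No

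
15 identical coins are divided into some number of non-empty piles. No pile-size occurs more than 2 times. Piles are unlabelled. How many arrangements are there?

70

There are too many to list fully; the first 12 (by largest part) are:
15
14,1
13,2
13,1,1
12,3
12,2,1
11,4
11,3,1
11,2,2
11,2,1,1
10,5
10,4,1
…and 58 more, for 70 total.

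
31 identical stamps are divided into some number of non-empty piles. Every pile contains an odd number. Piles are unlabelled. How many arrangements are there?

340

A full systematic count gives 340.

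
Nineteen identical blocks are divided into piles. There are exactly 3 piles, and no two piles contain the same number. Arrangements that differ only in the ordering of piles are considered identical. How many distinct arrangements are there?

21

The partitions of 19 that satisfy the conditions:
16 + 2 + 1
15 + 3 + 1
14 + 4 + 1
14 + 3 + 2
13 + 5 + 1
13 + 4 + 2
12 + 6 + 1
12 + 5 + 2
12 + 4 + 3
11 + 7 + 1
11 + 6 + 2
11 + 5 + 3
10 + 8 + 1
10 + 7 + 2
10 + 6 + 3
10 + 5 + 4
9 + 8 + 2
9 + 7 + 3
9 + 6 + 4
8 + 7 + 4
8 + 6 + 5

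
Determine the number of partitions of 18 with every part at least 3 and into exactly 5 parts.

Listing the qualifying partitions of 18:
6 + 3 + 3 + 3 + 3
5 + 4 + 3 + 3 + 3
4 + 4 + 4 + 3 + 3

3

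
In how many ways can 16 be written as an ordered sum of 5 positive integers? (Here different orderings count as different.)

Place 4 bars in the 15 internal gaps of a row of 16 dots: C(15,4) = 1365.

1365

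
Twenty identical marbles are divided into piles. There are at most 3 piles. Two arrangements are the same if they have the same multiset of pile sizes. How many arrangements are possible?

A partial list (first 12 by largest part):
20
19, 1
18, 2
18, 1, 1
17, 3
17, 2, 1
16, 4
16, 3, 1
16, 2, 2
15, 5
15, 4, 1
15, 3, 2
…and 32 more, for 44 total.

44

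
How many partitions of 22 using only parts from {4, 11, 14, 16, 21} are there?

2

They are:
14,4,4
11,11
That's 2 in total.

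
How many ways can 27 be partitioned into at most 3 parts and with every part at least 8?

10

Listing the qualifying partitions of 27:
27
19+8
18+9
17+10
16+11
15+12
14+13
11+8+8
10+9+8
9+9+9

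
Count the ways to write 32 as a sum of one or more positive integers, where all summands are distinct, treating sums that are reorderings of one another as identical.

There are 390 such partitions.

390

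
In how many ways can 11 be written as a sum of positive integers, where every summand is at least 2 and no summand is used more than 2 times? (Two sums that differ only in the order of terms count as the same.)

11

Listing the qualifying partitions of 11:
11
9, 2
8, 3
7, 4
7, 2, 2
6, 5
6, 3, 2
5, 4, 2
5, 3, 3
4, 4, 3
4, 3, 2, 2
That's 11 in total.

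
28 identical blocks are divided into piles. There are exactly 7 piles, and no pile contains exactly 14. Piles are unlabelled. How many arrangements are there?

416

Counting exhaustively, 416 partitions satisfy the conditions.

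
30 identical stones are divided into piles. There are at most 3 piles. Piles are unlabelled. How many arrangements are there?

Direct enumeration gives 91 partitions.

91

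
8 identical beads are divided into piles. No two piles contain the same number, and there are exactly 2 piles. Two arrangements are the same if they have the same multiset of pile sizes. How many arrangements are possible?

Enumerating:
7,1
6,2
5,3

3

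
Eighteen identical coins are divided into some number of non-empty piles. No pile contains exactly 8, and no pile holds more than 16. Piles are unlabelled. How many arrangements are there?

341

Direct enumeration gives 341 partitions.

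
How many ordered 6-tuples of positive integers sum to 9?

By stars and bars with positive parts, the count is C(8,5) = 56.

56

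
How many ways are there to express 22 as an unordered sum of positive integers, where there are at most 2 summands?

Enumerating:
22
21,1
20,2
19,3
18,4
17,5
16,6
15,7
14,8
13,9
12,10
11,11

12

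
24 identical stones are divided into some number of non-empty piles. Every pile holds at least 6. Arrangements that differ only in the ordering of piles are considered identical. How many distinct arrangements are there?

16

They are:
24
18,6
17,7
16,8
15,9
14,10
13,11
12,12
12,6,6
11,7,6
10,8,6
10,7,7
9,9,6
9,8,7
8,8,8
6,6,6,6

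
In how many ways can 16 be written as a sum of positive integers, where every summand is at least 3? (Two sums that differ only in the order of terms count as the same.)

The partitions of 16 that satisfy the conditions:
16
13,3
12,4
11,5
10,6
10,3,3
9,7
9,4,3
8,8
8,5,3
8,4,4
7,6,3
7,5,4
7,3,3,3
6,6,4
6,5,5
6,4,3,3
5,5,3,3
5,4,4,3
4,4,4,4
4,3,3,3,3

21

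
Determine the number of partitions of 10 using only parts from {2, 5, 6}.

3

The partitions of 10 that satisfy the conditions:
6+2+2
5+5
2+2+2+2+2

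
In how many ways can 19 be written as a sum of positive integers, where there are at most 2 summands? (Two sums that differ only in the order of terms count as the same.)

Enumerating:
19
18+1
17+2
16+3
15+4
14+5
13+6
12+7
11+8
10+9

10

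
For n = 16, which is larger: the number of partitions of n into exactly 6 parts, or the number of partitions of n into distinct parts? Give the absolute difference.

Partitions of 16 into exactly 6 parts: 35.
Partitions of 16 into distinct parts: 32.
|35 − 32| = 3.

3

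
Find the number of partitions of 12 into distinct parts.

15

Listing the qualifying partitions of 12:
12
11,1
10,2
9,3
9,2,1
8,4
8,3,1
7,5
7,4,1
7,3,2
6,5,1
6,4,2
6,3,2,1
5,4,3
5,4,2,1
That's 15 in total.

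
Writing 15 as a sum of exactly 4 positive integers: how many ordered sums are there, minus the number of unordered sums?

337

Ordered (compositions into 4 parts): C(14,3) = 364.
Unordered (partitions into 4 parts): 27.
Difference: 364 − 27 = 337.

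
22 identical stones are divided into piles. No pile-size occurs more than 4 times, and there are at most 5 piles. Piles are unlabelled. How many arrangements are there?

Systematic enumeration (by largest part, then next-largest, …) yields 255.

255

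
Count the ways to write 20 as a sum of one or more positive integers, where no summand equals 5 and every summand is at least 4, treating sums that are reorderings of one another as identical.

The partitions of 20 that satisfy the conditions:
20
16 + 4
14 + 6
13 + 7
12 + 8
12 + 4 + 4
11 + 9
10 + 10
10 + 6 + 4
9 + 7 + 4
8 + 8 + 4
8 + 6 + 6
8 + 4 + 4 + 4
7 + 7 + 6
6 + 6 + 4 + 4
4 + 4 + 4 + 4 + 4
Counting gives 16.

16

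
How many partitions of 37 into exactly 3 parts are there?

114

There are 114 such partitions.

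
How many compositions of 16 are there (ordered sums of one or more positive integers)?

32768

The number of compositions of n is 2^(n−1); here 2^15 = 32768.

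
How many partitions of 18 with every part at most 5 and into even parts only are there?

5

They are:
4+4+4+4+2
4+4+4+2+2+2
4+4+2+2+2+2+2
4+2+2+2+2+2+2+2
2+2+2+2+2+2+2+2+2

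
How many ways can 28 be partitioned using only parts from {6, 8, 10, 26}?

Listing the qualifying partitions of 28:
8 + 10 + 10
6 + 6 + 6 + 10
6 + 6 + 8 + 8

3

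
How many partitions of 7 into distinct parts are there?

Enumerating:
7
6,1
5,2
4,3
4,2,1
Counting gives 5.

5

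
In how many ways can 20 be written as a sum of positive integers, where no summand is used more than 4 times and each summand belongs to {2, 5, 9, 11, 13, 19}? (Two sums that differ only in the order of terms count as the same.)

They are:
13+5+2
11+9
11+5+2+2
9+9+2
9+5+2+2+2
5+5+5+5

6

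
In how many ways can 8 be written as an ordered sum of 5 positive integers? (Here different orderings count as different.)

35

A composition of 8 into 5 positive parts is chosen by placing 4 dividers among the 7 gaps between 8 units: C(7,4) = 35.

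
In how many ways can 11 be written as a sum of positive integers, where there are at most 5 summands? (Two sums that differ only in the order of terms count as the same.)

37

There are too many to list fully; the first 12 (by largest part) are:
11
10, 1
9, 2
9, 1, 1
8, 3
8, 2, 1
8, 1, 1, 1
7, 4
7, 3, 1
7, 2, 2
7, 2, 1, 1
7, 1, 1, 1, 1
…and 25 more, for 37 total.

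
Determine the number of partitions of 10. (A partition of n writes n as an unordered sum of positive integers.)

42

There are too many to list fully; the first 12 (by largest part) are:
10
9, 1
8, 2
8, 1, 1
7, 3
7, 2, 1
7, 1, 1, 1
6, 4
6, 3, 1
6, 2, 2
6, 2, 1, 1
6, 1, 1, 1, 1
…and 30 more, for 42 total.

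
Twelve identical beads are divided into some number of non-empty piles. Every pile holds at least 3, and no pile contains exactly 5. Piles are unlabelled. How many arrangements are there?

7

Enumerating:
12
9,3
8,4
6,6
6,3,3
4,4,4
3,3,3,3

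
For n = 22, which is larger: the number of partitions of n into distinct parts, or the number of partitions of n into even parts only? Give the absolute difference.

33

Partitions of 22 into distinct parts: 89.
Partitions of 22 into even parts only: 56.
|89 − 56| = 33.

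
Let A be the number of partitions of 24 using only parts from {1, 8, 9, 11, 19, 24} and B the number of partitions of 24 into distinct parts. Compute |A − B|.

Partitions of 24 using only parts from {1, 8, 9, 11, 19, 24}: 13.
Partitions of 24 into distinct parts: 122.
|13 − 122| = 109.

109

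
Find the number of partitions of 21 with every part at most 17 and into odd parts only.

74

Enumerating by decreasing first part gives 74 partitions in all.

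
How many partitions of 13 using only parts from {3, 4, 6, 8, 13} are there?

Listing the qualifying partitions of 13:
13
6, 4, 3
4, 3, 3, 3
That's 3 in total.

3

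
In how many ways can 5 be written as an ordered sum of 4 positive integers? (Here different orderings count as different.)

A composition of 5 into 4 positive parts is chosen by placing 3 dividers among the 4 gaps between 5 units: C(4,3) = 4.

4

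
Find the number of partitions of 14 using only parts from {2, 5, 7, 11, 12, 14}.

6

Enumerating:
14
12+2
7+7
7+5+2
5+5+2+2
2+2+2+2+2+2+2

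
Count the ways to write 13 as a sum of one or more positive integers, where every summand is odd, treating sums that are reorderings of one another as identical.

Enumerating:
13
1+1+11
1+3+9
1+1+1+1+9
1+5+7
3+3+7
1+1+1+3+7
1+1+1+1+1+1+7
3+5+5
1+1+1+5+5
1+1+3+3+5
1+1+1+1+1+3+5
1+1+1+1+1+1+1+1+5
1+3+3+3+3
1+1+1+1+3+3+3
1+1+1+1+1+1+1+3+3
1+1+1+1+1+1+1+1+1+1+3
1+1+1+1+1+1+1+1+1+1+1+1+1

18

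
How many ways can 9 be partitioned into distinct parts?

Listing the qualifying partitions of 9:
9
8+1
7+2
6+3
6+2+1
5+4
5+3+1
4+3+2
That's 8 in total.

8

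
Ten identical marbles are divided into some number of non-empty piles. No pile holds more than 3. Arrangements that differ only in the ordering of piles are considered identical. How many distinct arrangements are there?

14

They are:
3 + 3 + 3 + 1
3 + 3 + 2 + 2
3 + 3 + 2 + 1 + 1
3 + 3 + 1 + 1 + 1 + 1
3 + 2 + 2 + 2 + 1
3 + 2 + 2 + 1 + 1 + 1
3 + 2 + 1 + 1 + 1 + 1 + 1
3 + 1 + 1 + 1 + 1 + 1 + 1 + 1
2 + 2 + 2 + 2 + 2
2 + 2 + 2 + 2 + 1 + 1
2 + 2 + 2 + 1 + 1 + 1 + 1
2 + 2 + 1 + 1 + 1 + 1 + 1 + 1
2 + 1 + 1 + 1 + 1 + 1 + 1 + 1 + 1
1 + 1 + 1 + 1 + 1 + 1 + 1 + 1 + 1 + 1
That's 14 in total.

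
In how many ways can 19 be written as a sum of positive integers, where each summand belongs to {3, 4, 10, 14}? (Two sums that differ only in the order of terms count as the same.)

3

The partitions of 19 that satisfy the conditions:
3+3+3+10
3+4+4+4+4
3+3+3+3+3+4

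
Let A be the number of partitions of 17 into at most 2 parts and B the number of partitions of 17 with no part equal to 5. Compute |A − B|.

Partitions of 17 into at most 2 parts: 9.
Partitions of 17 with no part equal to 5: 220.
|9 − 220| = 211.

211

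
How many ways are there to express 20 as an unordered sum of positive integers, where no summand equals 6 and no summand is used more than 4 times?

A full systematic count gives 309.

309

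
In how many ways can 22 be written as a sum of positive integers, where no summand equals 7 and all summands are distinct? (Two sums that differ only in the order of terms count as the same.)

67

There are too many to list fully; the first 12 (by largest part) are:
22
1+21
2+20
3+19
1+2+19
4+18
1+3+18
5+17
1+4+17
2+3+17
6+16
1+5+16
…and 55 more, for 67 total.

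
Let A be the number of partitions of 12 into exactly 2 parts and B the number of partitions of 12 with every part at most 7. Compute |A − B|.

59

Partitions of 12 into exactly 2 parts: 6.
Partitions of 12 with every part at most 7: 65.
|6 − 65| = 59.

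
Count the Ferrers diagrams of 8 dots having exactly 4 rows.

Enumerating:
5 + 1 + 1 + 1
4 + 2 + 1 + 1
3 + 3 + 1 + 1
3 + 2 + 2 + 1
2 + 2 + 2 + 2
Counting gives 5.

5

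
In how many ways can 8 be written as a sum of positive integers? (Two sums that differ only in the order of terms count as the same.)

Enumerating:
8
7, 1
6, 2
6, 1, 1
5, 3
5, 2, 1
5, 1, 1, 1
4, 4
4, 3, 1
4, 2, 2
4, 2, 1, 1
4, 1, 1, 1, 1
3, 3, 2
3, 3, 1, 1
3, 2, 2, 1
3, 2, 1, 1, 1
3, 1, 1, 1, 1, 1
2, 2, 2, 2
2, 2, 2, 1, 1
2, 2, 1, 1, 1, 1
2, 1, 1, 1, 1, 1, 1
1, 1, 1, 1, 1, 1, 1, 1

22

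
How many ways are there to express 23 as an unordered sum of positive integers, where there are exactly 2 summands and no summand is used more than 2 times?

11

Enumerating:
22 + 1
21 + 2
20 + 3
19 + 4
18 + 5
17 + 6
16 + 7
15 + 8
14 + 9
13 + 10
12 + 11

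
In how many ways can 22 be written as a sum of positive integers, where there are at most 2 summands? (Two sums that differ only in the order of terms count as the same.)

Listing the qualifying partitions of 22:
22
21 + 1
20 + 2
19 + 3
18 + 4
17 + 5
16 + 6
15 + 7
14 + 8
13 + 9
12 + 10
11 + 11
That's 12 in total.

12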